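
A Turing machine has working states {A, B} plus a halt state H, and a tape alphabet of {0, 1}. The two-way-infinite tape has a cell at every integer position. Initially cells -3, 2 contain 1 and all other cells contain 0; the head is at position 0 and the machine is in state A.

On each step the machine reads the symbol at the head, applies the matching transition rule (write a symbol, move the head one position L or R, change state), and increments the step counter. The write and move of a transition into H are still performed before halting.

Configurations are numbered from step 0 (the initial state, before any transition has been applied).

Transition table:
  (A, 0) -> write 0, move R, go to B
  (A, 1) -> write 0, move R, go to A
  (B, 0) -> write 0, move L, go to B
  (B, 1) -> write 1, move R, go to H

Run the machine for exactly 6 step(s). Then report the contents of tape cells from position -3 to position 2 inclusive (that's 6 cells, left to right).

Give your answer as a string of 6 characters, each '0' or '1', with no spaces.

Answer: 100001

Derivation:
Step 1: in state A at pos 0, read 0 -> (A,0)->write 0,move R,goto B. Now: state=B, head=1, tape[-4..3]=01000010 (head:      ^)
Step 2: in state B at pos 1, read 0 -> (B,0)->write 0,move L,goto B. Now: state=B, head=0, tape[-4..3]=01000010 (head:     ^)
Step 3: in state B at pos 0, read 0 -> (B,0)->write 0,move L,goto B. Now: state=B, head=-1, tape[-4..3]=01000010 (head:    ^)
Step 4: in state B at pos -1, read 0 -> (B,0)->write 0,move L,goto B. Now: state=B, head=-2, tape[-4..3]=01000010 (head:   ^)
Step 5: in state B at pos -2, read 0 -> (B,0)->write 0,move L,goto B. Now: state=B, head=-3, tape[-4..3]=01000010 (head:  ^)
Step 6: in state B at pos -3, read 1 -> (B,1)->write 1,move R,goto H. Now: state=H, head=-2, tape[-4..3]=01000010 (head:   ^)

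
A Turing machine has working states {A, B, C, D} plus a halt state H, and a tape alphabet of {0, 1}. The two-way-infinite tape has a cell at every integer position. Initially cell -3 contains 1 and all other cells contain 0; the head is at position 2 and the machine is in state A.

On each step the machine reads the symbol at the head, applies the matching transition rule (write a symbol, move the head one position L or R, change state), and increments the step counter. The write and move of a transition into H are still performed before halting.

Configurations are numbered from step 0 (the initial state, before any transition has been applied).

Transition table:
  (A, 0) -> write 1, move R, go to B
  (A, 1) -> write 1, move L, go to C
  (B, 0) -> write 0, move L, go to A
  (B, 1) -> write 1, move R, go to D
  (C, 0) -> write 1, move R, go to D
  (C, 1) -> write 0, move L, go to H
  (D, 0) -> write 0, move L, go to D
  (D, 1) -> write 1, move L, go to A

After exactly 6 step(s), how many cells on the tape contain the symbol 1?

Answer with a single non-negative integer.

Step 1: in state A at pos 2, read 0 -> (A,0)->write 1,move R,goto B. Now: state=B, head=3, tape[-4..4]=010000100 (head:        ^)
Step 2: in state B at pos 3, read 0 -> (B,0)->write 0,move L,goto A. Now: state=A, head=2, tape[-4..4]=010000100 (head:       ^)
Step 3: in state A at pos 2, read 1 -> (A,1)->write 1,move L,goto C. Now: state=C, head=1, tape[-4..4]=010000100 (head:      ^)
Step 4: in state C at pos 1, read 0 -> (C,0)->write 1,move R,goto D. Now: state=D, head=2, tape[-4..4]=010001100 (head:       ^)
Step 5: in state D at pos 2, read 1 -> (D,1)->write 1,move L,goto A. Now: state=A, head=1, tape[-4..4]=010001100 (head:      ^)
Step 6: in state A at pos 1, read 1 -> (A,1)->write 1,move L,goto C. Now: state=C, head=0, tape[-4..4]=010001100 (head:     ^)
Cells containing 1 after step 6: {-3, 1, 2} -> 3 cell(s)

Answer: 3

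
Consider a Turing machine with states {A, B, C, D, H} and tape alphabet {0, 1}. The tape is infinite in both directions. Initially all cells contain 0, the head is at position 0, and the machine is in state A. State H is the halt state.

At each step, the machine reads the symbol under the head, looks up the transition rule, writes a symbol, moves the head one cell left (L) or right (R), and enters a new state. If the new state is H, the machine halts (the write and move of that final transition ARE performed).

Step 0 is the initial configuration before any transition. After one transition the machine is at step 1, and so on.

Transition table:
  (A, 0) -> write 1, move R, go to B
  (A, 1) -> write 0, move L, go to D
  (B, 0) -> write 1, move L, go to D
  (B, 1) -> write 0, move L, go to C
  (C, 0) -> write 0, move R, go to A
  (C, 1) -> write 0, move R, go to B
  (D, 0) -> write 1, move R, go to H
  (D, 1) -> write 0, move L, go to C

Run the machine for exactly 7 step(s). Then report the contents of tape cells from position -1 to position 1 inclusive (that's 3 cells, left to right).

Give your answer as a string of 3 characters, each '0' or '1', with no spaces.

Step 1: in state A at pos 0, read 0 -> (A,0)->write 1,move R,goto B. Now: state=B, head=1, tape[-1..2]=0100 (head:   ^)
Step 2: in state B at pos 1, read 0 -> (B,0)->write 1,move L,goto D. Now: state=D, head=0, tape[-1..2]=0110 (head:  ^)
Step 3: in state D at pos 0, read 1 -> (D,1)->write 0,move L,goto C. Now: state=C, head=-1, tape[-2..2]=00010 (head:  ^)
Step 4: in state C at pos -1, read 0 -> (C,0)->write 0,move R,goto A. Now: state=A, head=0, tape[-2..2]=00010 (head:   ^)
Step 5: in state A at pos 0, read 0 -> (A,0)->write 1,move R,goto B. Now: state=B, head=1, tape[-2..2]=00110 (head:    ^)
Step 6: in state B at pos 1, read 1 -> (B,1)->write 0,move L,goto C. Now: state=C, head=0, tape[-2..2]=00100 (head:   ^)
Step 7: in state C at pos 0, read 1 -> (C,1)->write 0,move R,goto B. Now: state=B, head=1, tape[-2..2]=00000 (head:    ^)

Answer: 000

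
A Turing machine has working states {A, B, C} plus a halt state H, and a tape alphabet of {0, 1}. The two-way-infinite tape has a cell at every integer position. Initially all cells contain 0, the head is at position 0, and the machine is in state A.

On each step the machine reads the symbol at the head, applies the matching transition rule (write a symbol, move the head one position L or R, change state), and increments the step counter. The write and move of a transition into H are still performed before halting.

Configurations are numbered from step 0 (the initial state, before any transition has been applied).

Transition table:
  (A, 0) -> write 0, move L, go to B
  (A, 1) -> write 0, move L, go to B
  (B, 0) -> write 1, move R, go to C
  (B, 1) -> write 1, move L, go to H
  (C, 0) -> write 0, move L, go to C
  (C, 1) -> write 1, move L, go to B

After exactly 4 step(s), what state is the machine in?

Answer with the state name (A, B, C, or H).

Step 1: in state A at pos 0, read 0 -> (A,0)->write 0,move L,goto B. Now: state=B, head=-1, tape[-2..1]=0000 (head:  ^)
Step 2: in state B at pos -1, read 0 -> (B,0)->write 1,move R,goto C. Now: state=C, head=0, tape[-2..1]=0100 (head:   ^)
Step 3: in state C at pos 0, read 0 -> (C,0)->write 0,move L,goto C. Now: state=C, head=-1, tape[-2..1]=0100 (head:  ^)
Step 4: in state C at pos -1, read 1 -> (C,1)->write 1,move L,goto B. Now: state=B, head=-2, tape[-3..1]=00100 (head:  ^)

Answer: B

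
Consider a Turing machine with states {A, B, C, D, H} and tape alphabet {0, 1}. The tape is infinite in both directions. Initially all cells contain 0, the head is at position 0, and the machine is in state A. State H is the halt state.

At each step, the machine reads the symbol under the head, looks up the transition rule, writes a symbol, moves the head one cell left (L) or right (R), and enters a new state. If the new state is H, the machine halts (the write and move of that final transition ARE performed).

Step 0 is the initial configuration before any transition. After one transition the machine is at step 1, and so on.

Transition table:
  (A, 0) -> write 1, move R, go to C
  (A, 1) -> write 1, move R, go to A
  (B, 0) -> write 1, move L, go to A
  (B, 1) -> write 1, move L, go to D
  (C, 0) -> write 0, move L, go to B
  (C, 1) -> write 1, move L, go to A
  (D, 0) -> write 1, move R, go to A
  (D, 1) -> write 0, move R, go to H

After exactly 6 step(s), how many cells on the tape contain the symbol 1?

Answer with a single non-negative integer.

Answer: 3

Derivation:
Step 1: in state A at pos 0, read 0 -> (A,0)->write 1,move R,goto C. Now: state=C, head=1, tape[-1..2]=0100 (head:   ^)
Step 2: in state C at pos 1, read 0 -> (C,0)->write 0,move L,goto B. Now: state=B, head=0, tape[-1..2]=0100 (head:  ^)
Step 3: in state B at pos 0, read 1 -> (B,1)->write 1,move L,goto D. Now: state=D, head=-1, tape[-2..2]=00100 (head:  ^)
Step 4: in state D at pos -1, read 0 -> (D,0)->write 1,move R,goto A. Now: state=A, head=0, tape[-2..2]=01100 (head:   ^)
Step 5: in state A at pos 0, read 1 -> (A,1)->write 1,move R,goto A. Now: state=A, head=1, tape[-2..2]=01100 (head:    ^)
Step 6: in state A at pos 1, read 0 -> (A,0)->write 1,move R,goto C. Now: state=C, head=2, tape[-2..3]=011100 (head:     ^)
Cells containing 1 after step 6: {-1, 0, 1} -> 3 cell(s)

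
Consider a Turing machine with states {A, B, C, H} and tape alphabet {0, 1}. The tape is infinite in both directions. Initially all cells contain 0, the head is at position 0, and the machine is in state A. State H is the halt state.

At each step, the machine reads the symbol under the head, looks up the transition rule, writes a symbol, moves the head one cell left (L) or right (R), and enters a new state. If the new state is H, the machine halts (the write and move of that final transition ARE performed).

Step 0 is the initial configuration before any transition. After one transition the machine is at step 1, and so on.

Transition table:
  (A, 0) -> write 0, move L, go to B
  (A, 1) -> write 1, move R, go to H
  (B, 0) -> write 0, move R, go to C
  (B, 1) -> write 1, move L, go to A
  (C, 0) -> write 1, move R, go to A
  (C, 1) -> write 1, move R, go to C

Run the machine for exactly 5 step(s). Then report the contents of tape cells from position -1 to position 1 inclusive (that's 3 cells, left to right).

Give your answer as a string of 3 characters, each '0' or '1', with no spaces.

Answer: 010

Derivation:
Step 1: in state A at pos 0, read 0 -> (A,0)->write 0,move L,goto B. Now: state=B, head=-1, tape[-2..1]=0000 (head:  ^)
Step 2: in state B at pos -1, read 0 -> (B,0)->write 0,move R,goto C. Now: state=C, head=0, tape[-2..1]=0000 (head:   ^)
Step 3: in state C at pos 0, read 0 -> (C,0)->write 1,move R,goto A. Now: state=A, head=1, tape[-2..2]=00100 (head:    ^)
Step 4: in state A at pos 1, read 0 -> (A,0)->write 0,move L,goto B. Now: state=B, head=0, tape[-2..2]=00100 (head:   ^)
Step 5: in state B at pos 0, read 1 -> (B,1)->write 1,move L,goto A. Now: state=A, head=-1, tape[-2..2]=00100 (head:  ^)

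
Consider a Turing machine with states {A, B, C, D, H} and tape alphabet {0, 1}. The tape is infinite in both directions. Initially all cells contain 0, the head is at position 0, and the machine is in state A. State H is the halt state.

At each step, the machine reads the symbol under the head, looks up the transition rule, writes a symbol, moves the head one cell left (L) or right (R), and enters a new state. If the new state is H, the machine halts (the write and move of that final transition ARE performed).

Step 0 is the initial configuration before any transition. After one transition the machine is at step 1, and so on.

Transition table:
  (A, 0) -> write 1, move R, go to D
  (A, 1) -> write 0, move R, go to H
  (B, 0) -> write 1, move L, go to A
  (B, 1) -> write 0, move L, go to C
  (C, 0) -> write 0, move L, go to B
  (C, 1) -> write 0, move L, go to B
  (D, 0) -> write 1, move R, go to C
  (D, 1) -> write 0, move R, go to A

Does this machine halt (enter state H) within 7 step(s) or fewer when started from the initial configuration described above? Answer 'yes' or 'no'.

Answer: no

Derivation:
Step 1: in state A at pos 0, read 0 -> (A,0)->write 1,move R,goto D. Now: state=D, head=1, tape[-1..2]=0100 (head:   ^)
Step 2: in state D at pos 1, read 0 -> (D,0)->write 1,move R,goto C. Now: state=C, head=2, tape[-1..3]=01100 (head:    ^)
Step 3: in state C at pos 2, read 0 -> (C,0)->write 0,move L,goto B. Now: state=B, head=1, tape[-1..3]=01100 (head:   ^)
Step 4: in state B at pos 1, read 1 -> (B,1)->write 0,move L,goto C. Now: state=C, head=0, tape[-1..3]=01000 (head:  ^)
Step 5: in state C at pos 0, read 1 -> (C,1)->write 0,move L,goto B. Now: state=B, head=-1, tape[-2..3]=000000 (head:  ^)
Step 6: in state B at pos -1, read 0 -> (B,0)->write 1,move L,goto A. Now: state=A, head=-2, tape[-3..3]=0010000 (head:  ^)
Step 7: in state A at pos -2, read 0 -> (A,0)->write 1,move R,goto D. Now: state=D, head=-1, tape[-3..3]=0110000 (head:   ^)
After 7 step(s): state = D (not H) -> not halted within 7 -> no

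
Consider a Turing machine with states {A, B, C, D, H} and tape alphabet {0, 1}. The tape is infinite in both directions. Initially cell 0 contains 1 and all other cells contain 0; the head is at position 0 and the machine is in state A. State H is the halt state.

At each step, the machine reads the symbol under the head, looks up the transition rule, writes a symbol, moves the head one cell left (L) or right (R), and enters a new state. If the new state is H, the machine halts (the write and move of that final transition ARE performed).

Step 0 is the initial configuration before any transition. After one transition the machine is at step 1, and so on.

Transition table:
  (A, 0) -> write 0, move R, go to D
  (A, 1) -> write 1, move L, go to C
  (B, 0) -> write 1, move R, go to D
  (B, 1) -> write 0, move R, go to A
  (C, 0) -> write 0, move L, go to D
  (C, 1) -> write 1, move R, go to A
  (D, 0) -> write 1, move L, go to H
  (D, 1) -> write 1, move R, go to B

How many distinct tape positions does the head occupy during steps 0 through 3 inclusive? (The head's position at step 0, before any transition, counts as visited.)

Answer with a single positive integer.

Answer: 4

Derivation:
Step 1: in state A at pos 0, read 1 -> (A,1)->write 1,move L,goto C. Now: state=C, head=-1, tape[-2..1]=0010 (head:  ^)
Step 2: in state C at pos -1, read 0 -> (C,0)->write 0,move L,goto D. Now: state=D, head=-2, tape[-3..1]=00010 (head:  ^)
Step 3: in state D at pos -2, read 0 -> (D,0)->write 1,move L,goto H. Now: state=H, head=-3, tape[-4..1]=001010 (head:  ^)
Head positions at steps 0..3: starting at 0, distinct positions visited = {-3, -2, -1, 0} -> 4 position(s)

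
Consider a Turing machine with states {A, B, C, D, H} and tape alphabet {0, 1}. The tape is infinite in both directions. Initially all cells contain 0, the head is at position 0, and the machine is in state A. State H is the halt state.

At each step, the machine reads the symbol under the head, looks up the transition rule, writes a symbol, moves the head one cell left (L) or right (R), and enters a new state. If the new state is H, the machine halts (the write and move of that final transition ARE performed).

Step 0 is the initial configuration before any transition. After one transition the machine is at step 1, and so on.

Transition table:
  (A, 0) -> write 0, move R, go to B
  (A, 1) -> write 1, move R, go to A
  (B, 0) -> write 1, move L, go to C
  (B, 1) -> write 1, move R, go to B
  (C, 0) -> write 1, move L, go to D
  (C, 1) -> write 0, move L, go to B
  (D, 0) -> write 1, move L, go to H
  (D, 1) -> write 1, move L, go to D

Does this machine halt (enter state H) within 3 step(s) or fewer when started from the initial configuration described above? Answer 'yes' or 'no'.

Answer: no

Derivation:
Step 1: in state A at pos 0, read 0 -> (A,0)->write 0,move R,goto B. Now: state=B, head=1, tape[-1..2]=0000 (head:   ^)
Step 2: in state B at pos 1, read 0 -> (B,0)->write 1,move L,goto C. Now: state=C, head=0, tape[-1..2]=0010 (head:  ^)
Step 3: in state C at pos 0, read 0 -> (C,0)->write 1,move L,goto D. Now: state=D, head=-1, tape[-2..2]=00110 (head:  ^)
After 3 step(s): state = D (not H) -> not halted within 3 -> no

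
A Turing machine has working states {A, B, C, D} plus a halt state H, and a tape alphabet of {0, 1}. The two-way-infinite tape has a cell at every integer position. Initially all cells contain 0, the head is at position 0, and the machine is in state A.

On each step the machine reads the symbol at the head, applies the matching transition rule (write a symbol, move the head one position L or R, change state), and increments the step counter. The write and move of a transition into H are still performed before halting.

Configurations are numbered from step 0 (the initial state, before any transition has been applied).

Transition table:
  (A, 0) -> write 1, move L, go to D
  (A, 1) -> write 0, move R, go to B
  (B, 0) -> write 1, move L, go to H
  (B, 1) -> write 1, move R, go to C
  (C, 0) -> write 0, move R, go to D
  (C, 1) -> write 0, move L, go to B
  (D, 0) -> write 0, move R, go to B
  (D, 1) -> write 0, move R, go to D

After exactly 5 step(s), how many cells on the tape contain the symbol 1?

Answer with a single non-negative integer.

Step 1: in state A at pos 0, read 0 -> (A,0)->write 1,move L,goto D. Now: state=D, head=-1, tape[-2..1]=0010 (head:  ^)
Step 2: in state D at pos -1, read 0 -> (D,0)->write 0,move R,goto B. Now: state=B, head=0, tape[-2..1]=0010 (head:   ^)
Step 3: in state B at pos 0, read 1 -> (B,1)->write 1,move R,goto C. Now: state=C, head=1, tape[-2..2]=00100 (head:    ^)
Step 4: in state C at pos 1, read 0 -> (C,0)->write 0,move R,goto D. Now: state=D, head=2, tape[-2..3]=001000 (head:     ^)
Step 5: in state D at pos 2, read 0 -> (D,0)->write 0,move R,goto B. Now: state=B, head=3, tape[-2..4]=0010000 (head:      ^)
Cells containing 1 after step 5: {0} -> 1 cell(s)

Answer: 1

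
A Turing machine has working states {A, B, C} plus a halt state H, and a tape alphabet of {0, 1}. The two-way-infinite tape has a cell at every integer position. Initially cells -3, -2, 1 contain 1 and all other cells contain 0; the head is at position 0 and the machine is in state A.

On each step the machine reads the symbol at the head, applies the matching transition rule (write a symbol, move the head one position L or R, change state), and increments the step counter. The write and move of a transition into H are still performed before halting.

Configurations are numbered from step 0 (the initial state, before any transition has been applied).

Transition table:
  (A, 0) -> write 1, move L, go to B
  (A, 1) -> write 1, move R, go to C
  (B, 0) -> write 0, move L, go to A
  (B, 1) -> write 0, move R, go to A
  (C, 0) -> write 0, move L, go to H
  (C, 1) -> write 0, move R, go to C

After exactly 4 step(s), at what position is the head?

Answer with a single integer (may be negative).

Step 1: in state A at pos 0, read 0 -> (A,0)->write 1,move L,goto B. Now: state=B, head=-1, tape[-4..2]=0110110 (head:    ^)
Step 2: in state B at pos -1, read 0 -> (B,0)->write 0,move L,goto A. Now: state=A, head=-2, tape[-4..2]=0110110 (head:   ^)
Step 3: in state A at pos -2, read 1 -> (A,1)->write 1,move R,goto C. Now: state=C, head=-1, tape[-4..2]=0110110 (head:    ^)
Step 4: in state C at pos -1, read 0 -> (C,0)->write 0,move L,goto H. Now: state=H, head=-2, tape[-4..2]=0110110 (head:   ^)

Answer: -2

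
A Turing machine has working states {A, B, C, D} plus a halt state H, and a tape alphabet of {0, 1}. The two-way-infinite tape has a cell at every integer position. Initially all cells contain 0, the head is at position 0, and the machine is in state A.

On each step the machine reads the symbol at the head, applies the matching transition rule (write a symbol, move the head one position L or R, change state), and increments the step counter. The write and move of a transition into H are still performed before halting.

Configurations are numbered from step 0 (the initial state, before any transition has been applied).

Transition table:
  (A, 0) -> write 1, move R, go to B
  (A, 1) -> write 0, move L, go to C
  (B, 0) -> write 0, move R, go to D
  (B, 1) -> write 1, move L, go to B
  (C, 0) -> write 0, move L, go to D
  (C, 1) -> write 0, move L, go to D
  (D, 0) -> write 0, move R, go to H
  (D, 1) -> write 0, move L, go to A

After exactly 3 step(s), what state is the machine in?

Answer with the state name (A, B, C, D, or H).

Step 1: in state A at pos 0, read 0 -> (A,0)->write 1,move R,goto B. Now: state=B, head=1, tape[-1..2]=0100 (head:   ^)
Step 2: in state B at pos 1, read 0 -> (B,0)->write 0,move R,goto D. Now: state=D, head=2, tape[-1..3]=01000 (head:    ^)
Step 3: in state D at pos 2, read 0 -> (D,0)->write 0,move R,goto H. Now: state=H, head=3, tape[-1..4]=010000 (head:     ^)

Answer: H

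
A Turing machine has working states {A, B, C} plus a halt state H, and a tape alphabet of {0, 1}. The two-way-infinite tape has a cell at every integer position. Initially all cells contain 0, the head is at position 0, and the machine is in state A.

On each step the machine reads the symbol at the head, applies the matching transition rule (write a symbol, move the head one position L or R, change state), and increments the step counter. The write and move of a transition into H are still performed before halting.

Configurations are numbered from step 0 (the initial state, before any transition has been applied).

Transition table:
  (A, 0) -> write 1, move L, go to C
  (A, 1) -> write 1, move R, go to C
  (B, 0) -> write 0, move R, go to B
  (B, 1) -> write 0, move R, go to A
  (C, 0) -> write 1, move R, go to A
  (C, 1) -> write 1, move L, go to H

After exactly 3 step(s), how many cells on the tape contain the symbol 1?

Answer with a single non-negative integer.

Step 1: in state A at pos 0, read 0 -> (A,0)->write 1,move L,goto C. Now: state=C, head=-1, tape[-2..1]=0010 (head:  ^)
Step 2: in state C at pos -1, read 0 -> (C,0)->write 1,move R,goto A. Now: state=A, head=0, tape[-2..1]=0110 (head:   ^)
Step 3: in state A at pos 0, read 1 -> (A,1)->write 1,move R,goto C. Now: state=C, head=1, tape[-2..2]=01100 (head:    ^)
Cells containing 1 after step 3: {-1, 0} -> 2 cell(s)

Answer: 2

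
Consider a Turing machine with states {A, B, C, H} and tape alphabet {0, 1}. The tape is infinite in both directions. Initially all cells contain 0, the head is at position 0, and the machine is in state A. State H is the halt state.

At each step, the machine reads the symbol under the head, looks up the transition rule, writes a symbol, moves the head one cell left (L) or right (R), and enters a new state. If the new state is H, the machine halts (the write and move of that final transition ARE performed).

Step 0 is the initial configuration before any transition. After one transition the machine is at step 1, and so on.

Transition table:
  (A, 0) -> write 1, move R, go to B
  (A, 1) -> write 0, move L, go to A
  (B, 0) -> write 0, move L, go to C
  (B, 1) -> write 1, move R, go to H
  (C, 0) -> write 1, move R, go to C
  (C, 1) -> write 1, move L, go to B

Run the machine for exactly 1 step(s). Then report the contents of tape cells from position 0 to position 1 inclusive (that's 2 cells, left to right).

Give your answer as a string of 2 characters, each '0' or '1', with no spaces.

Answer: 10

Derivation:
Step 1: in state A at pos 0, read 0 -> (A,0)->write 1,move R,goto B. Now: state=B, head=1, tape[-1..2]=0100 (head:   ^)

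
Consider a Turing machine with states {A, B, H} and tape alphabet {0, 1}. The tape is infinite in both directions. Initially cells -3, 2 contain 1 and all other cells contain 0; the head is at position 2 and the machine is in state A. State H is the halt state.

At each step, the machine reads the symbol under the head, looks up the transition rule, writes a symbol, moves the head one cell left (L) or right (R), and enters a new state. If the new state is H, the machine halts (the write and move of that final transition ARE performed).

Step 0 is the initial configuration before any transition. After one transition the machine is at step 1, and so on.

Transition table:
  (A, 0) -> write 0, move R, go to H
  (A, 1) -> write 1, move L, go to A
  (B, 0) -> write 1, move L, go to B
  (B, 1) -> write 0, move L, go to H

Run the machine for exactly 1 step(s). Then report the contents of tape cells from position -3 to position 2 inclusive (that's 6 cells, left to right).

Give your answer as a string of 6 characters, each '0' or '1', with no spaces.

Step 1: in state A at pos 2, read 1 -> (A,1)->write 1,move L,goto A. Now: state=A, head=1, tape[-4..3]=01000010 (head:      ^)

Answer: 100001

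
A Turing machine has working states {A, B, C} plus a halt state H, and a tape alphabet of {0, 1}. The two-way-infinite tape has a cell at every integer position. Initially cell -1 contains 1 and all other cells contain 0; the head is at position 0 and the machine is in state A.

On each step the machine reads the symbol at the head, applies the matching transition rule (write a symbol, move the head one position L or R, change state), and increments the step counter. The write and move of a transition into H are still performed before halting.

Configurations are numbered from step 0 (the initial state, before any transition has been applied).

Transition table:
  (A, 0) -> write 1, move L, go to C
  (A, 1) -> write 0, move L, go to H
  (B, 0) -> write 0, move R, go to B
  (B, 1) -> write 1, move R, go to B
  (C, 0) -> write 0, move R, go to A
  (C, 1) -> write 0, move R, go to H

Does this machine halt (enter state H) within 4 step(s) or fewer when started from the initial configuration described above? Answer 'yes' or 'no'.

Step 1: in state A at pos 0, read 0 -> (A,0)->write 1,move L,goto C. Now: state=C, head=-1, tape[-2..1]=0110 (head:  ^)
Step 2: in state C at pos -1, read 1 -> (C,1)->write 0,move R,goto H. Now: state=H, head=0, tape[-2..1]=0010 (head:   ^)
State H reached at step 2; 2 <= 4 -> yes

Answer: yes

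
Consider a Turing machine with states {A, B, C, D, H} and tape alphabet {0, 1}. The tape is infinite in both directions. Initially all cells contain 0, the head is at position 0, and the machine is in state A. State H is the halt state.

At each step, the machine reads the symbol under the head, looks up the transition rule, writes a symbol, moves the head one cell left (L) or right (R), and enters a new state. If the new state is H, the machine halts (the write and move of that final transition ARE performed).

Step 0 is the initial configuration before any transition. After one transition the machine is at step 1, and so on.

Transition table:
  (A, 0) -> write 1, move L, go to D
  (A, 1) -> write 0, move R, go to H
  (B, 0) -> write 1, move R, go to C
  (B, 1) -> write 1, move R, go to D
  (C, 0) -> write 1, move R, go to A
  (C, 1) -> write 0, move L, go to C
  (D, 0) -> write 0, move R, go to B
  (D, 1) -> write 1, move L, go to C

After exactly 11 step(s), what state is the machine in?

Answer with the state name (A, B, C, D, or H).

Answer: D

Derivation:
Step 1: in state A at pos 0, read 0 -> (A,0)->write 1,move L,goto D. Now: state=D, head=-1, tape[-2..1]=0010 (head:  ^)
Step 2: in state D at pos -1, read 0 -> (D,0)->write 0,move R,goto B. Now: state=B, head=0, tape[-2..1]=0010 (head:   ^)
Step 3: in state B at pos 0, read 1 -> (B,1)->write 1,move R,goto D. Now: state=D, head=1, tape[-2..2]=00100 (head:    ^)
Step 4: in state D at pos 1, read 0 -> (D,0)->write 0,move R,goto B. Now: state=B, head=2, tape[-2..3]=001000 (head:     ^)
Step 5: in state B at pos 2, read 0 -> (B,0)->write 1,move R,goto C. Now: state=C, head=3, tape[-2..4]=0010100 (head:      ^)
Step 6: in state C at pos 3, read 0 -> (C,0)->write 1,move R,goto A. Now: state=A, head=4, tape[-2..5]=00101100 (head:       ^)
Step 7: in state A at pos 4, read 0 -> (A,0)->write 1,move L,goto D. Now: state=D, head=3, tape[-2..5]=00101110 (head:      ^)
Step 8: in state D at pos 3, read 1 -> (D,1)->write 1,move L,goto C. Now: state=C, head=2, tape[-2..5]=00101110 (head:     ^)
Step 9: in state C at pos 2, read 1 -> (C,1)->write 0,move L,goto C. Now: state=C, head=1, tape[-2..5]=00100110 (head:    ^)
Step 10: in state C at pos 1, read 0 -> (C,0)->write 1,move R,goto A. Now: state=A, head=2, tape[-2..5]=00110110 (head:     ^)
Step 11: in state A at pos 2, read 0 -> (A,0)->write 1,move L,goto D. Now: state=D, head=1, tape[-2..5]=00111110 (head:    ^)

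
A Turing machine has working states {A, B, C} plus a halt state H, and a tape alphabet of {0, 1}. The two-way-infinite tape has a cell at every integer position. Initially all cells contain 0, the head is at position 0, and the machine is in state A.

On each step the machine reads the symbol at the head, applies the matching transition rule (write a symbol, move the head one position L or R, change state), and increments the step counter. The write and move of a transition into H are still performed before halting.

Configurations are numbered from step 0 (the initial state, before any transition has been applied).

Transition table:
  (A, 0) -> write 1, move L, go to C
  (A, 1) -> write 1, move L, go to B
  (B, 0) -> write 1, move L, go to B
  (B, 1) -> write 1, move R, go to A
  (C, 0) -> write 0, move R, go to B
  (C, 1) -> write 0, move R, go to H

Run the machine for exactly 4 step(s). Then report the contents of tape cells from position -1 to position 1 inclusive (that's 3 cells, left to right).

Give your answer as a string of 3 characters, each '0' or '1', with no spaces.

Answer: 011

Derivation:
Step 1: in state A at pos 0, read 0 -> (A,0)->write 1,move L,goto C. Now: state=C, head=-1, tape[-2..1]=0010 (head:  ^)
Step 2: in state C at pos -1, read 0 -> (C,0)->write 0,move R,goto B. Now: state=B, head=0, tape[-2..1]=0010 (head:   ^)
Step 3: in state B at pos 0, read 1 -> (B,1)->write 1,move R,goto A. Now: state=A, head=1, tape[-2..2]=00100 (head:    ^)
Step 4: in state A at pos 1, read 0 -> (A,0)->write 1,move L,goto C. Now: state=C, head=0, tape[-2..2]=00110 (head:   ^)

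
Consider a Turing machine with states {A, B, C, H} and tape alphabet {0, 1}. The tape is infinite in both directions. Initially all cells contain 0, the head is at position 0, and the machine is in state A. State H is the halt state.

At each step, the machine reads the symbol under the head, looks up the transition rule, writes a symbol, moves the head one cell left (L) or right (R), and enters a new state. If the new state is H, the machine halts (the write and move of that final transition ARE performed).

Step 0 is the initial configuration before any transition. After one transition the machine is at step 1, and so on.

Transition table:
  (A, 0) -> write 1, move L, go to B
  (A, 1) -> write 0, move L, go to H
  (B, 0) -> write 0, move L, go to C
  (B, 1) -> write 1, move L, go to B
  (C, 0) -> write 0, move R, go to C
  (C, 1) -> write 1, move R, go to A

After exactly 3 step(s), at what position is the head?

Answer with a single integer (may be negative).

Answer: -1

Derivation:
Step 1: in state A at pos 0, read 0 -> (A,0)->write 1,move L,goto B. Now: state=B, head=-1, tape[-2..1]=0010 (head:  ^)
Step 2: in state B at pos -1, read 0 -> (B,0)->write 0,move L,goto C. Now: state=C, head=-2, tape[-3..1]=00010 (head:  ^)
Step 3: in state C at pos -2, read 0 -> (C,0)->write 0,move R,goto C. Now: state=C, head=-1, tape[-3..1]=00010 (head:   ^)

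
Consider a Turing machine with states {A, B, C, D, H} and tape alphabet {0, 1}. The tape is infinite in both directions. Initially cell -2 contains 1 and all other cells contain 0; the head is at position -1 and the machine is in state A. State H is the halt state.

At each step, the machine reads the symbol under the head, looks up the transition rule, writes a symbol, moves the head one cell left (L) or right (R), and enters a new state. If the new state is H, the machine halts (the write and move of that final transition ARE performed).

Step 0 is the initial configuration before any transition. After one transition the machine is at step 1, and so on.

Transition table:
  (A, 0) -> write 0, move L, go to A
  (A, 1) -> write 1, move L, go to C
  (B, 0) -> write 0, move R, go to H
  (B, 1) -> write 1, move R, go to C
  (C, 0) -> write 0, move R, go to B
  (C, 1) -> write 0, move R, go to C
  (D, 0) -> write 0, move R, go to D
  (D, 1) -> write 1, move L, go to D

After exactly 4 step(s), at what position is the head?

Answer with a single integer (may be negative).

Step 1: in state A at pos -1, read 0 -> (A,0)->write 0,move L,goto A. Now: state=A, head=-2, tape[-3..0]=0100 (head:  ^)
Step 2: in state A at pos -2, read 1 -> (A,1)->write 1,move L,goto C. Now: state=C, head=-3, tape[-4..0]=00100 (head:  ^)
Step 3: in state C at pos -3, read 0 -> (C,0)->write 0,move R,goto B. Now: state=B, head=-2, tape[-4..0]=00100 (head:   ^)
Step 4: in state B at pos -2, read 1 -> (B,1)->write 1,move R,goto C. Now: state=C, head=-1, tape[-4..0]=00100 (head:    ^)

Answer: -1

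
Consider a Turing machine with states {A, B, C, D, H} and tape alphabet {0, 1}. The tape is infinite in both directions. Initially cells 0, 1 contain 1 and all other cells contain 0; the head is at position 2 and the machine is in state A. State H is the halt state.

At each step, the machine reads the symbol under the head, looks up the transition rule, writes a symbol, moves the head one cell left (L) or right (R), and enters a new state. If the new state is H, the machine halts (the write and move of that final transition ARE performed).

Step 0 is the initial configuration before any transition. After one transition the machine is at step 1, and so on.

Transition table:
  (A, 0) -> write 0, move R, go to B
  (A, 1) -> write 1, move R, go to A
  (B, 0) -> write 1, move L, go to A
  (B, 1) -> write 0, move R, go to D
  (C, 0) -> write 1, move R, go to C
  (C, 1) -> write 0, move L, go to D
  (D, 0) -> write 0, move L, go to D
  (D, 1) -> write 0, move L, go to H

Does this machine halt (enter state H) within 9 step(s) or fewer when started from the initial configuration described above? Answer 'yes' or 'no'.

Answer: yes

Derivation:
Step 1: in state A at pos 2, read 0 -> (A,0)->write 0,move R,goto B. Now: state=B, head=3, tape[-1..4]=011000 (head:     ^)
Step 2: in state B at pos 3, read 0 -> (B,0)->write 1,move L,goto A. Now: state=A, head=2, tape[-1..4]=011010 (head:    ^)
Step 3: in state A at pos 2, read 0 -> (A,0)->write 0,move R,goto B. Now: state=B, head=3, tape[-1..4]=011010 (head:     ^)
Step 4: in state B at pos 3, read 1 -> (B,1)->write 0,move R,goto D. Now: state=D, head=4, tape[-1..5]=0110000 (head:      ^)
Step 5: in state D at pos 4, read 0 -> (D,0)->write 0,move L,goto D. Now: state=D, head=3, tape[-1..5]=0110000 (head:     ^)
Step 6: in state D at pos 3, read 0 -> (D,0)->write 0,move L,goto D. Now: state=D, head=2, tape[-1..5]=0110000 (head:    ^)
Step 7: in state D at pos 2, read 0 -> (D,0)->write 0,move L,goto D. Now: state=D, head=1, tape[-1..5]=0110000 (head:   ^)
Step 8: in state D at pos 1, read 1 -> (D,1)->write 0,move L,goto H. Now: state=H, head=0, tape[-1..5]=0100000 (head:  ^)
State H reached at step 8; 8 <= 9 -> yes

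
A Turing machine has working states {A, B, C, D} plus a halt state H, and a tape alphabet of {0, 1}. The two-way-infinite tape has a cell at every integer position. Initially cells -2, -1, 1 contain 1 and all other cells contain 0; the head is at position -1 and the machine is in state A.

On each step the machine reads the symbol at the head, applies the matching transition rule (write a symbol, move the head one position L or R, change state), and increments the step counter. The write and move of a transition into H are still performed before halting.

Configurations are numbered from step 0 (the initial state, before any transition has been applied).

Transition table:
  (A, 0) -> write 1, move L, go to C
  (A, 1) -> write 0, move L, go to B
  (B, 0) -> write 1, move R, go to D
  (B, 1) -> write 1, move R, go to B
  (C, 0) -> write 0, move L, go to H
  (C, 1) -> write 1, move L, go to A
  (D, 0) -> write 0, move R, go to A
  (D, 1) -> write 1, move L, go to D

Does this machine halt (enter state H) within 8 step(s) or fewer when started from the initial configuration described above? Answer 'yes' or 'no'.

Answer: no

Derivation:
Step 1: in state A at pos -1, read 1 -> (A,1)->write 0,move L,goto B. Now: state=B, head=-2, tape[-3..2]=010010 (head:  ^)
Step 2: in state B at pos -2, read 1 -> (B,1)->write 1,move R,goto B. Now: state=B, head=-1, tape[-3..2]=010010 (head:   ^)
Step 3: in state B at pos -1, read 0 -> (B,0)->write 1,move R,goto D. Now: state=D, head=0, tape[-3..2]=011010 (head:    ^)
Step 4: in state D at pos 0, read 0 -> (D,0)->write 0,move R,goto A. Now: state=A, head=1, tape[-3..2]=011010 (head:     ^)
Step 5: in state A at pos 1, read 1 -> (A,1)->write 0,move L,goto B. Now: state=B, head=0, tape[-3..2]=011000 (head:    ^)
Step 6: in state B at pos 0, read 0 -> (B,0)->write 1,move R,goto D. Now: state=D, head=1, tape[-3..2]=011100 (head:     ^)
Step 7: in state D at pos 1, read 0 -> (D,0)->write 0,move R,goto A. Now: state=A, head=2, tape[-3..3]=0111000 (head:      ^)
Step 8: in state A at pos 2, read 0 -> (A,0)->write 1,move L,goto C. Now: state=C, head=1, tape[-3..3]=0111010 (head:     ^)
After 8 step(s): state = C (not H) -> not halted within 8 -> no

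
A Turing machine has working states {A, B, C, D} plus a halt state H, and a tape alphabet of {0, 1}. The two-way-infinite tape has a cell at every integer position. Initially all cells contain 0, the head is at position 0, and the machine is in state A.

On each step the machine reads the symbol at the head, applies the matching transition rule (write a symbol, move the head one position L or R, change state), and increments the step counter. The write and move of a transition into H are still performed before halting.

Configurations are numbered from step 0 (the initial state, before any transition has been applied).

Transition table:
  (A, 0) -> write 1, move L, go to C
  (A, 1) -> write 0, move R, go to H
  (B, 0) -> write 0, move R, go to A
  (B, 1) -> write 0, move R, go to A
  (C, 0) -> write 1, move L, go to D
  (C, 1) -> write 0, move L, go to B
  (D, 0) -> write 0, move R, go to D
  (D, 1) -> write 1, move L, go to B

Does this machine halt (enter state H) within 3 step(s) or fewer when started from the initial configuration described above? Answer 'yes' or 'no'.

Step 1: in state A at pos 0, read 0 -> (A,0)->write 1,move L,goto C. Now: state=C, head=-1, tape[-2..1]=0010 (head:  ^)
Step 2: in state C at pos -1, read 0 -> (C,0)->write 1,move L,goto D. Now: state=D, head=-2, tape[-3..1]=00110 (head:  ^)
Step 3: in state D at pos -2, read 0 -> (D,0)->write 0,move R,goto D. Now: state=D, head=-1, tape[-3..1]=00110 (head:   ^)
After 3 step(s): state = D (not H) -> not halted within 3 -> no

Answer: no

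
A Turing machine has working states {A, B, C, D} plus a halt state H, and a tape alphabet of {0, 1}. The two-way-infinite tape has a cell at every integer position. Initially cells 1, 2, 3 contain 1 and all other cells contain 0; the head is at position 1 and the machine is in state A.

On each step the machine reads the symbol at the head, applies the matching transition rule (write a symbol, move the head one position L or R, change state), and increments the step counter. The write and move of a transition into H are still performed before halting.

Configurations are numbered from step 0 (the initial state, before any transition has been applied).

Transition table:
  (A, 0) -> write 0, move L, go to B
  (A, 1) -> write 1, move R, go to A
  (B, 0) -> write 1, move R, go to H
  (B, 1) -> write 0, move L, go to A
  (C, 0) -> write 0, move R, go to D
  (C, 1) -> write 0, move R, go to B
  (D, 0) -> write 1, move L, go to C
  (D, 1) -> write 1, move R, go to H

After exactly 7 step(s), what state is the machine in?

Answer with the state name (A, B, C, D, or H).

Step 1: in state A at pos 1, read 1 -> (A,1)->write 1,move R,goto A. Now: state=A, head=2, tape[0..4]=01110 (head:   ^)
Step 2: in state A at pos 2, read 1 -> (A,1)->write 1,move R,goto A. Now: state=A, head=3, tape[0..4]=01110 (head:    ^)
Step 3: in state A at pos 3, read 1 -> (A,1)->write 1,move R,goto A. Now: state=A, head=4, tape[0..5]=011100 (head:     ^)
Step 4: in state A at pos 4, read 0 -> (A,0)->write 0,move L,goto B. Now: state=B, head=3, tape[0..5]=011100 (head:    ^)
Step 5: in state B at pos 3, read 1 -> (B,1)->write 0,move L,goto A. Now: state=A, head=2, tape[0..5]=011000 (head:   ^)
Step 6: in state A at pos 2, read 1 -> (A,1)->write 1,move R,goto A. Now: state=A, head=3, tape[0..5]=011000 (head:    ^)
Step 7: in state A at pos 3, read 0 -> (A,0)->write 0,move L,goto B. Now: state=B, head=2, tape[0..5]=011000 (head:   ^)

Answer: B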